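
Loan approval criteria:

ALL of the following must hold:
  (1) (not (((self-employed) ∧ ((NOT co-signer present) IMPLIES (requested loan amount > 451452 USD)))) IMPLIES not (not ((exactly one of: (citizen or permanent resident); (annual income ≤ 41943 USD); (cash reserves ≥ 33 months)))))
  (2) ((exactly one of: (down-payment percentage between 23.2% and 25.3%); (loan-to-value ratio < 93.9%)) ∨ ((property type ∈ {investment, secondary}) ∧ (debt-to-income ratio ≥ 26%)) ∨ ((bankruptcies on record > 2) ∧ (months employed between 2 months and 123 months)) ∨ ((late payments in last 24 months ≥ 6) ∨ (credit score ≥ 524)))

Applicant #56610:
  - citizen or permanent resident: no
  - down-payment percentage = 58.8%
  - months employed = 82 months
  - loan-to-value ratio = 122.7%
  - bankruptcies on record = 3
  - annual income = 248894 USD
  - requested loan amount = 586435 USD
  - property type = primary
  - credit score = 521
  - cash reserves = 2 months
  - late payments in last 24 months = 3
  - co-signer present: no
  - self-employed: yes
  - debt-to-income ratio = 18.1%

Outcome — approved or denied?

Atomic conditions:
  self-employed: yes → true
  NOT co-signer present: no → true
  requested loan amount > 451452 USD: 586435 > 451452 is true
  citizen or permanent resident: no → false
  annual income ≤ 41943 USD: 248894 ≤ 41943 is false
  cash reserves ≥ 33 months: 2 ≥ 33 is false
  down-payment percentage between 23.2% and 25.3%: 58.8 in [23.2, 25.3] is false
  loan-to-value ratio < 93.9%: 122.7 < 93.9 is false
  property type ∈ {investment, secondary}: primary is not in the set → false
  debt-to-income ratio ≥ 26%: 18.1 ≥ 26 is false
  bankruptcies on record > 2: 3 > 2 is true
  months employed between 2 months and 123 months: 82 in [2, 123] is true
  late payments in last 24 months ≥ 6: 3 ≥ 6 is false
  credit score ≥ 524: 521 ≥ 524 is false
Combine:
[1.1.1.2] true → true = true
[1.1.1] true AND true = true
[1.1] NOT true = false
[1.2.1.1] exactly-one(false, false, false) = false
[1.2.1] NOT false = true
[1.2] NOT true = false
[1] false → false (antecedent false ⇒ implication holds) = true
[2.1] exactly-one(false, false) = false
[2.2] false AND false = false
[2.3] true AND true = true
[2.4] false OR false = false
[2] false OR false OR true OR false = true
[root] true AND true = true
Overall: true → approved

Approved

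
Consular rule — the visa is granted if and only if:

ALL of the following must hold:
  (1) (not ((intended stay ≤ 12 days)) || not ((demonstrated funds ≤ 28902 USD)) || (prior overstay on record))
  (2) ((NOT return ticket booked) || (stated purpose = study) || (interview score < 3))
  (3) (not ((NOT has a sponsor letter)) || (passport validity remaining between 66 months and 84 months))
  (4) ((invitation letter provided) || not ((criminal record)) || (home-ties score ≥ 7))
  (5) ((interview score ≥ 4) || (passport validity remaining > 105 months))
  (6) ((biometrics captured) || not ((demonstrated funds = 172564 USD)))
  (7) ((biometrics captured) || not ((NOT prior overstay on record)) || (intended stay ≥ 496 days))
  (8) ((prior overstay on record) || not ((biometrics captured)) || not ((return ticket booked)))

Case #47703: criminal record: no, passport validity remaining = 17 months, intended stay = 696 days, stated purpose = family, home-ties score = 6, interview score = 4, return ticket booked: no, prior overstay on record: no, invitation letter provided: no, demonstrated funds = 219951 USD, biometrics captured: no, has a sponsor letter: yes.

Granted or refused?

Atomic conditions:
  intended stay ≤ 12 days: 696 ≤ 12 is false
  demonstrated funds ≤ 28902 USD: 219951 ≤ 28902 is false
  prior overstay on record: no → false
  NOT return ticket booked: no → true
  stated purpose = study: family == study is false
  interview score < 3: 4 < 3 is false
  NOT has a sponsor letter: yes → false
  passport validity remaining between 66 months and 84 months: 17 in [66, 84] is false
  invitation letter provided: no → false
  criminal record: no → false
  home-ties score ≥ 7: 6 ≥ 7 is false
  interview score ≥ 4: 4 ≥ 4 is true
  passport validity remaining > 105 months: 17 > 105 is false
  biometrics captured: no → false
  demonstrated funds = 172564 USD: 219951 == 172564 is false
  NOT prior overstay on record: no → true
  intended stay ≥ 496 days: 696 ≥ 496 is true
  return ticket booked: no → false
Combine:
[1.1] NOT false = true
[1.2] NOT false = true
[1] true OR true OR false = true
[2] true OR false OR false = true
[3.1] NOT false = true
[3] true OR false = true
[4.2] NOT false = true
[4] false OR true OR false = true
[5] true OR false = true
[6.2] NOT false = true
[6] false OR true = true
[7.2] NOT true = false
[7] false OR false OR true = true
[8.2] NOT false = true
[8.3] NOT false = true
[8] false OR true OR true = true
[root] true AND true AND true AND true AND true AND true AND true AND true = true
Overall: true → granted

Granted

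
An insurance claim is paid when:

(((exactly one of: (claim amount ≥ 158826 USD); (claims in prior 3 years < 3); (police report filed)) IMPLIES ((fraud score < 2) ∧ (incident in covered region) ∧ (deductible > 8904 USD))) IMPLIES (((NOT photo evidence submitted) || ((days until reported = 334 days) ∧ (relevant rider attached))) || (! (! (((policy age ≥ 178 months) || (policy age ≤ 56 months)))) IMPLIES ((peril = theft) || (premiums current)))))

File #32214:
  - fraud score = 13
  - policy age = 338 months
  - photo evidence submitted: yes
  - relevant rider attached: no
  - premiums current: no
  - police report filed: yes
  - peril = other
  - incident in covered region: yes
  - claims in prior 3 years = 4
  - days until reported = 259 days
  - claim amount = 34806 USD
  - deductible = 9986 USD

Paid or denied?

Atomic conditions:
  claim amount ≥ 158826 USD: 34806 ≥ 158826 is false
  claims in prior 3 years < 3: 4 < 3 is false
  police report filed: yes → true
  fraud score < 2: 13 < 2 is false
  incident in covered region: yes → true
  deductible > 8904 USD: 9986 > 8904 is true
  NOT photo evidence submitted: yes → false
  days until reported = 334 days: 259 == 334 is false
  relevant rider attached: no → false
  policy age ≥ 178 months: 338 ≥ 178 is true
  policy age ≤ 56 months: 338 ≤ 56 is false
  peril = theft: other == theft is false
  premiums current: no → false
Combine:
[1.1] exactly-one(false, false, true) = true
[1.2] false AND true AND true = false
[1] true → false = false
[2.1.2] false AND false = false
[2.1] false OR false = false
[2.2.1.1.1] true OR false = true
[2.2.1.1] NOT true = false
[2.2.1] NOT false = true
[2.2.2] false OR false = false
[2.2] true → false = false
[2] false OR false = false
[root] false → false (antecedent false ⇒ implication holds) = true
Overall: true → paid

Paid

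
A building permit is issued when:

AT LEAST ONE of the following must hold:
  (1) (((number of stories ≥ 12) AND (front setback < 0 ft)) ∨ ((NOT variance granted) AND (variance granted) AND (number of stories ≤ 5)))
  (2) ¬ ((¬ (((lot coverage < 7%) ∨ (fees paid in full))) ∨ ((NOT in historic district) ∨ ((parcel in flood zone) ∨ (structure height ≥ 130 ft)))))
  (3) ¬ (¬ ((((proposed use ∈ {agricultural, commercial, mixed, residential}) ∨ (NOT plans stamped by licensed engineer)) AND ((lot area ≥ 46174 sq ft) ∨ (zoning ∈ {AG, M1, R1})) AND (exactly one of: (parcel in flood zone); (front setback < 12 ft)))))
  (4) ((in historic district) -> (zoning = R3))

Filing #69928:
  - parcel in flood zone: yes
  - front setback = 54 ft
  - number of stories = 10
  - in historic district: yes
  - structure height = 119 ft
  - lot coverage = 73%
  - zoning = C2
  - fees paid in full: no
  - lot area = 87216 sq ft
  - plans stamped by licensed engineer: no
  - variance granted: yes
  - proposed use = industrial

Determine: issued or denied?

Atomic conditions:
  number of stories ≥ 12: 10 ≥ 12 is false
  front setback < 0 ft: 54 < 0 is false
  NOT variance granted: yes → false
  variance granted: yes → true
  number of stories ≤ 5: 10 ≤ 5 is false
  lot coverage < 7%: 73 < 7 is false
  fees paid in full: no → false
  NOT in historic district: yes → false
  parcel in flood zone: yes → true
  structure height ≥ 130 ft: 119 ≥ 130 is false
  proposed use ∈ {agricultural, commercial, mixed, residential}: industrial is not in the set → false
  NOT plans stamped by licensed engineer: no → true
  lot area ≥ 46174 sq ft: 87216 ≥ 46174 is true
  zoning ∈ {AG, M1, R1}: C2 is not in the set → false
  front setback < 12 ft: 54 < 12 is false
  in historic district: yes → true
  zoning = R3: C2 == R3 is false
Combine:
[1.1] false AND false = false
[1.2] false AND true AND false = false
[1] false OR false = false
[2.1.1.1] false OR false = false
[2.1.1] NOT false = true
[2.1.2.2] true OR false = true
[2.1.2] false OR true = true
[2.1] true OR true = true
[2] NOT true = false
[3.1.1.1] false OR true = true
[3.1.1.2] true OR false = true
[3.1.1.3] exactly-one(true, false) = true
[3.1.1] true AND true AND true = true
[3.1] NOT true = false
[3] NOT false = true
[4] true → false = false
[root] false OR false OR true OR false = true
Overall: true → issued

Issued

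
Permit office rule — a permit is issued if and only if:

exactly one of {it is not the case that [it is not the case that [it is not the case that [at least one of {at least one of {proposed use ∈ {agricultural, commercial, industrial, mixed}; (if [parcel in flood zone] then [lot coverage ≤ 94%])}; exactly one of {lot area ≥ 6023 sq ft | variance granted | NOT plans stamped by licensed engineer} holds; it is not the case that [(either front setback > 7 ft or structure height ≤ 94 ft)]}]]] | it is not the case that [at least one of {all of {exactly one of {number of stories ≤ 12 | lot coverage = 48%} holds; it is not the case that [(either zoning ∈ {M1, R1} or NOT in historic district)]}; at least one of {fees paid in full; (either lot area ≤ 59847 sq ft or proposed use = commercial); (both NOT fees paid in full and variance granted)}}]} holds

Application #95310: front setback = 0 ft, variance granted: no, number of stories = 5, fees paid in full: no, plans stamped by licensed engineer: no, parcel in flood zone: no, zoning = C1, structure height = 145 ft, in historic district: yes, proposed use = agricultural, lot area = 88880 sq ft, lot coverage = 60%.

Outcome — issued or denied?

Denied

Atomic conditions:
  proposed use ∈ {agricultural, commercial, industrial, mixed}: agricultural is in the set → true
  parcel in flood zone: no → false
  lot coverage ≤ 94%: 60 ≤ 94 is true
  lot area ≥ 6023 sq ft: 88880 ≥ 6023 is true
  variance granted: no → false
  NOT plans stamped by licensed engineer: no → true
  front setback > 7 ft: 0 > 7 is false
  structure height ≤ 94 ft: 145 ≤ 94 is false
  number of stories ≤ 12: 5 ≤ 12 is true
  lot coverage = 48%: 60 == 48 is false
  zoning ∈ {M1, R1}: C1 is not in the set → false
  NOT in historic district: yes → false
  fees paid in full: no → false
  lot area ≤ 59847 sq ft: 88880 ≤ 59847 is false
  proposed use = commercial: agricultural == commercial is false
  NOT fees paid in full: no → true
Combine:
[1.1.1.1.1.2] false → true (antecedent false ⇒ implication holds) = true
[1.1.1.1.1] true OR true = true
[1.1.1.1.2] exactly-one(true, false, true) = false
[1.1.1.1.3.1] false OR false = false
[1.1.1.1.3] NOT false = true
[1.1.1.1] true OR false OR true = true
[1.1.1] NOT true = false
[1.1] NOT false = true
[1] NOT true = false
[2.1.1.1] exactly-one(true, false) = true
[2.1.1.2.1] false OR false = false
[2.1.1.2] NOT false = true
[2.1.1] true AND true = true
[2.1.2.2] false OR false = false
[2.1.2.3] true AND false = false
[2.1.2] false OR false OR false = false
[2.1] true OR false = true
[2] NOT true = false
[root] exactly-one(false, false) = false
Overall: false → denied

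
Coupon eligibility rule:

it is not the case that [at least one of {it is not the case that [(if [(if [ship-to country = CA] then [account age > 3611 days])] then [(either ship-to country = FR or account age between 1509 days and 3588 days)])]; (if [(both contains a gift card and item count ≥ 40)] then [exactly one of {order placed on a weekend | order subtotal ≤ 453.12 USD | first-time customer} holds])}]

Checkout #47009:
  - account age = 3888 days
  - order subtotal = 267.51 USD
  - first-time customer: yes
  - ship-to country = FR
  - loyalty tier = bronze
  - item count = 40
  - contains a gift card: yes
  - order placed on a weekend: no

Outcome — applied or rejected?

Atomic conditions:
  ship-to country = CA: FR == CA is false
  account age > 3611 days: 3888 > 3611 is true
  ship-to country = FR: FR == FR is true
  account age between 1509 days and 3588 days: 3888 in [1509, 3588] is false
  contains a gift card: yes → true
  item count ≥ 40: 40 ≥ 40 is true
  order placed on a weekend: no → false
  order subtotal ≤ 453.12 USD: 267.51 ≤ 453.12 is true
  first-time customer: yes → true
Combine:
[1.1.1.1] false → true (antecedent false ⇒ implication holds) = true
[1.1.1.2] true OR false = true
[1.1.1] true → true = true
[1.1] NOT true = false
[1.2.1] true AND true = true
[1.2.2] exactly-one(false, true, true) = false
[1.2] true → false = false
[1] false OR false = false
[root] NOT false = true
Overall: true → applied

Applied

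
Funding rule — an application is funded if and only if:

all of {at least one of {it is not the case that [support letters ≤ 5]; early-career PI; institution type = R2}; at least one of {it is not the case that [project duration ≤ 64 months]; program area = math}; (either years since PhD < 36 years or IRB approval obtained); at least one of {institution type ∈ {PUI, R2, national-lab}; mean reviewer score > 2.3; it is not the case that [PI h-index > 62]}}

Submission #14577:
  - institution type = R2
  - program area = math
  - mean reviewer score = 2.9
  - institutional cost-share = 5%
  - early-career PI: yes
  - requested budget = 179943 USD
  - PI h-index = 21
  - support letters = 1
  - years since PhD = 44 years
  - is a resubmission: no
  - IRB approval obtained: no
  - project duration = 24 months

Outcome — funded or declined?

Declined

Atomic conditions:
  support letters ≤ 5: 1 ≤ 5 is true
  early-career PI: yes → true
  institution type = R2: R2 == R2 is true
  project duration ≤ 64 months: 24 ≤ 64 is true
  program area = math: math == math is true
  years since PhD < 36 years: 44 < 36 is false
  IRB approval obtained: no → false
  institution type ∈ {PUI, R2, national-lab}: R2 is in the set → true
  mean reviewer score > 2.3: 2.9 > 2.3 is true
  PI h-index > 62: 21 > 62 is false
Combine:
[1.1] NOT true = false
[1] false OR true OR true = true
[2.1] NOT true = false
[2] false OR true = true
[3] false OR false = false
[4.3] NOT false = true
[4] true OR true OR true = true
[root] true AND true AND false AND true = false
Overall: false → declined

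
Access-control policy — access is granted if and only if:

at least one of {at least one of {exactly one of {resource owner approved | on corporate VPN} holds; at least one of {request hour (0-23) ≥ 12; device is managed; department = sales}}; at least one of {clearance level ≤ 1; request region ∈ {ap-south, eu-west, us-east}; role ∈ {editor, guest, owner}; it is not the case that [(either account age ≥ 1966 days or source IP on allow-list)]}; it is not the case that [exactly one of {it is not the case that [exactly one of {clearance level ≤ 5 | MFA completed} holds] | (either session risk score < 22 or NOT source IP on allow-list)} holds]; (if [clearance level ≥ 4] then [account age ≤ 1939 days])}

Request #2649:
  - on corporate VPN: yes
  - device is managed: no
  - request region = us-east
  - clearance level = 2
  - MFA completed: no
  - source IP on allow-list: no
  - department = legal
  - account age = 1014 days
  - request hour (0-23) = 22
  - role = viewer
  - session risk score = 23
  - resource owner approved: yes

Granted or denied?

Atomic conditions:
  resource owner approved: yes → true
  on corporate VPN: yes → true
  request hour (0-23) ≥ 12: 22 ≥ 12 is true
  device is managed: no → false
  department = sales: legal == sales is false
  clearance level ≤ 1: 2 ≤ 1 is false
  request region ∈ {ap-south, eu-west, us-east}: us-east is in the set → true
  role ∈ {editor, guest, owner}: viewer is not in the set → false
  account age ≥ 1966 days: 1014 ≥ 1966 is false
  source IP on allow-list: no → false
  clearance level ≤ 5: 2 ≤ 5 is true
  MFA completed: no → false
  session risk score < 22: 23 < 22 is false
  NOT source IP on allow-list: no → true
  clearance level ≥ 4: 2 ≥ 4 is false
  account age ≤ 1939 days: 1014 ≤ 1939 is true
Combine:
[1.1] exactly-one(true, true) = false
[1.2] true OR false OR false = true
[1] false OR true = true
[2.4.1] false OR false = false
[2.4] NOT false = true
[2] false OR true OR false OR true = true
[3.1.1.1] exactly-one(true, false) = true
[3.1.1] NOT true = false
[3.1.2] false OR true = true
[3.1] exactly-one(false, true) = true
[3] NOT true = false
[4] false → true (antecedent false ⇒ implication holds) = true
[root] true OR true OR false OR true = true
Overall: true → granted

Granted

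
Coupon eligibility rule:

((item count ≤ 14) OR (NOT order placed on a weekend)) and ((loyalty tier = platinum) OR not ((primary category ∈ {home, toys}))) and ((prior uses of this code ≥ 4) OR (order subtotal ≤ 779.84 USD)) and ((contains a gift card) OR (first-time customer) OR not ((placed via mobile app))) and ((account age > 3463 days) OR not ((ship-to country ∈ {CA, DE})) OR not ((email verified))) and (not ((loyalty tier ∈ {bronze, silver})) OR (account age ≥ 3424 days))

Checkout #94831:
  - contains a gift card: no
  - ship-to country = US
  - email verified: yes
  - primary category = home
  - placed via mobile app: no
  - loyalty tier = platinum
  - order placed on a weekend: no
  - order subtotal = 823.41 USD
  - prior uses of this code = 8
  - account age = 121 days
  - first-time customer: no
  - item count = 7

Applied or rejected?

Applied

Atomic conditions:
  item count ≤ 14: 7 ≤ 14 is true
  NOT order placed on a weekend: no → true
  loyalty tier = platinum: platinum == platinum is true
  primary category ∈ {home, toys}: home is in the set → true
  prior uses of this code ≥ 4: 8 ≥ 4 is true
  order subtotal ≤ 779.84 USD: 823.41 ≤ 779.84 is false
  contains a gift card: no → false
  first-time customer: no → false
  placed via mobile app: no → false
  account age > 3463 days: 121 > 3463 is false
  ship-to country ∈ {CA, DE}: US is not in the set → false
  email verified: yes → true
  loyalty tier ∈ {bronze, silver}: platinum is not in the set → false
  account age ≥ 3424 days: 121 ≥ 3424 is false
Combine:
[1] true OR true = true
[2.2] NOT true = false
[2] true OR false = true
[3] true OR false = true
[4.3] NOT false = true
[4] false OR false OR true = true
[5.2] NOT false = true
[5.3] NOT true = false
[5] false OR true OR false = true
[6.1] NOT false = true
[6] true OR false = true
[root] true AND true AND true AND true AND true AND true = true
Overall: true → applied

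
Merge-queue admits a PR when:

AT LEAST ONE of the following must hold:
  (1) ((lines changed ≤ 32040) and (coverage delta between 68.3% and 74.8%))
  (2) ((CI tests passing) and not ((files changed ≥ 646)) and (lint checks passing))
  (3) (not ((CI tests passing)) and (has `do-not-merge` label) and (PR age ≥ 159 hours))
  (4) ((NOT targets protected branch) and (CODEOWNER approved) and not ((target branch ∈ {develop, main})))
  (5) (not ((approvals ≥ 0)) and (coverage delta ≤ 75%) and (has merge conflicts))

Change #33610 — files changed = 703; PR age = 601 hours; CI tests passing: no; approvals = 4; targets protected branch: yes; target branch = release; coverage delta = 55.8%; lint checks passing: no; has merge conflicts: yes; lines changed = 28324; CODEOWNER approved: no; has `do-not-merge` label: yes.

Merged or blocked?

Merged

Atomic conditions:
  lines changed ≤ 32040: 28324 ≤ 32040 is true
  coverage delta between 68.3% and 74.8%: 55.8 in [68.3, 74.8] is false
  CI tests passing: no → false
  files changed ≥ 646: 703 ≥ 646 is true
  lint checks passing: no → false
  has `do-not-merge` label: yes → true
  PR age ≥ 159 hours: 601 ≥ 159 is true
  NOT targets protected branch: yes → false
  CODEOWNER approved: no → false
  target branch ∈ {develop, main}: release is not in the set → false
  approvals ≥ 0: 4 ≥ 0 is true
  coverage delta ≤ 75%: 55.8 ≤ 75 is true
  has merge conflicts: yes → true
Combine:
[1] true AND false = false
[2.2] NOT true = false
[2] false AND false AND false = false
[3.1] NOT false = true
[3] true AND true AND true = true
[4.3] NOT false = true
[4] false AND false AND true = false
[5.1] NOT true = false
[5] false AND true AND true = false
[root] false OR false OR true OR false OR false = true
Overall: true → merged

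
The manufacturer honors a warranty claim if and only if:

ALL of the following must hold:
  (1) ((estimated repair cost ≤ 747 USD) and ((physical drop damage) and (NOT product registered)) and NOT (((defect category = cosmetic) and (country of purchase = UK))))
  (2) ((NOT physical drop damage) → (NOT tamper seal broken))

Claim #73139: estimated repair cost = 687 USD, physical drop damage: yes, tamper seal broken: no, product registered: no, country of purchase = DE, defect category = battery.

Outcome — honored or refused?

Atomic conditions:
  estimated repair cost ≤ 747 USD: 687 ≤ 747 is true
  physical drop damage: yes → true
  NOT product registered: no → true
  defect category = cosmetic: battery == cosmetic is false
  country of purchase = UK: DE == UK is false
  NOT physical drop damage: yes → false
  NOT tamper seal broken: no → true
Combine:
[1.2] true AND true = true
[1.3.1] false AND false = false
[1.3] NOT false = true
[1] true AND true AND true = true
[2] false → true (antecedent false ⇒ implication holds) = true
[root] true AND true = true
Overall: true → honored

Honored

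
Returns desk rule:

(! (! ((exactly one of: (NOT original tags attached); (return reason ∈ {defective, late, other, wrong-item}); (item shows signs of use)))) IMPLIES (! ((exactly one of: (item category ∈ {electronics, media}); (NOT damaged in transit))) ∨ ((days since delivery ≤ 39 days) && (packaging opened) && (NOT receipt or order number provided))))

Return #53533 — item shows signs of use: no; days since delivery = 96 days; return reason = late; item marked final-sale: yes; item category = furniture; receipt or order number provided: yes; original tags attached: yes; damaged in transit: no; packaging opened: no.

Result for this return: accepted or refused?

Refused

Atomic conditions:
  NOT original tags attached: yes → false
  return reason ∈ {defective, late, other, wrong-item}: late is in the set → true
  item shows signs of use: no → false
  item category ∈ {electronics, media}: furniture is not in the set → false
  NOT damaged in transit: no → true
  days since delivery ≤ 39 days: 96 ≤ 39 is false
  packaging opened: no → false
  NOT receipt or order number provided: yes → false
Combine:
[1.1.1] exactly-one(false, true, false) = true
[1.1] NOT true = false
[1] NOT false = true
[2.1.1] exactly-one(false, true) = true
[2.1] NOT true = false
[2.2] false AND false AND false = false
[2] false OR false = false
[root] true → false = false
Overall: false → refused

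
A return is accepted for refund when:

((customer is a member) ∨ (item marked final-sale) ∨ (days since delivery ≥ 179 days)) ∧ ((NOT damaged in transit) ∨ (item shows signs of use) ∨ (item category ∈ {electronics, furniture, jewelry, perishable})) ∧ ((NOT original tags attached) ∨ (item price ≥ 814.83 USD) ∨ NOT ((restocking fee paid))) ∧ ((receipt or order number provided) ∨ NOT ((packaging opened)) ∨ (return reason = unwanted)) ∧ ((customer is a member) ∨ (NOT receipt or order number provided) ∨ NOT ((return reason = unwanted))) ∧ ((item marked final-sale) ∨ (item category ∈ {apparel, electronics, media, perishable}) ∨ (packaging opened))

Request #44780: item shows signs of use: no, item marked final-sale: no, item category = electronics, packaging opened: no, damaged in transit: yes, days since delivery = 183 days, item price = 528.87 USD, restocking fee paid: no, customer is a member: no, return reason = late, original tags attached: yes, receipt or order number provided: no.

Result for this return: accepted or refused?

Accepted

Atomic conditions:
  customer is a member: no → false
  item marked final-sale: no → false
  days since delivery ≥ 179 days: 183 ≥ 179 is true
  NOT damaged in transit: yes → false
  item shows signs of use: no → false
  item category ∈ {electronics, furniture, jewelry, perishable}: electronics is in the set → true
  NOT original tags attached: yes → false
  item price ≥ 814.83 USD: 528.87 ≥ 814.83 is false
  restocking fee paid: no → false
  receipt or order number provided: no → false
  packaging opened: no → false
  return reason = unwanted: late == unwanted is false
  NOT receipt or order number provided: no → true
  item category ∈ {apparel, electronics, media, perishable}: electronics is in the set → true
Combine:
[1] false OR false OR true = true
[2] false OR false OR true = true
[3.3] NOT false = true
[3] false OR false OR true = true
[4.2] NOT false = true
[4] false OR true OR false = true
[5.3] NOT false = true
[5] false OR true OR true = true
[6] false OR true OR false = true
[root] true AND true AND true AND true AND true AND true = true
Overall: true → accepted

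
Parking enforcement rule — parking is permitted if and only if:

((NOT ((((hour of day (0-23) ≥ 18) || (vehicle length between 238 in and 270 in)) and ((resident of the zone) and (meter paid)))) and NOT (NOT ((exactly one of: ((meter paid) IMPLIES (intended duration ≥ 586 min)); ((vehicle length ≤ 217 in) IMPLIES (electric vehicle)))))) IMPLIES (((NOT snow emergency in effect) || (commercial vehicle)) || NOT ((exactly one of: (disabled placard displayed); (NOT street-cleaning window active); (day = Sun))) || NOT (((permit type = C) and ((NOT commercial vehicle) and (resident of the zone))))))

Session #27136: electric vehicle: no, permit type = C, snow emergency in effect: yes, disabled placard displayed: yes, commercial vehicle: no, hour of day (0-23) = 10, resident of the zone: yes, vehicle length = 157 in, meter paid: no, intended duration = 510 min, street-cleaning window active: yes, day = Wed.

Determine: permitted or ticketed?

Atomic conditions:
  hour of day (0-23) ≥ 18: 10 ≥ 18 is false
  vehicle length between 238 in and 270 in: 157 in [238, 270] is false
  resident of the zone: yes → true
  meter paid: no → false
  intended duration ≥ 586 min: 510 ≥ 586 is false
  vehicle length ≤ 217 in: 157 ≤ 217 is true
  electric vehicle: no → false
  NOT snow emergency in effect: yes → false
  commercial vehicle: no → false
  disabled placard displayed: yes → true
  NOT street-cleaning window active: yes → false
  day = Sun: Wed == Sun is false
  permit type = C: C == C is true
  NOT commercial vehicle: no → true
Combine:
[1.1.1.1] false OR false = false
[1.1.1.2] true AND false = false
[1.1.1] false AND false = false
[1.1] NOT false = true
[1.2.1.1.1] false → false (antecedent false ⇒ implication holds) = true
[1.2.1.1.2] true → false = false
[1.2.1.1] exactly-one(true, false) = true
[1.2.1] NOT true = false
[1.2] NOT false = true
[1] true AND true = true
[2.1] false OR false = false
[2.2.1] exactly-one(true, false, false) = true
[2.2] NOT true = false
[2.3.1.2] true AND true = true
[2.3.1] true AND true = true
[2.3] NOT true = false
[2] false OR false OR false = false
[root] true → false = false
Overall: false → ticketed

Ticketed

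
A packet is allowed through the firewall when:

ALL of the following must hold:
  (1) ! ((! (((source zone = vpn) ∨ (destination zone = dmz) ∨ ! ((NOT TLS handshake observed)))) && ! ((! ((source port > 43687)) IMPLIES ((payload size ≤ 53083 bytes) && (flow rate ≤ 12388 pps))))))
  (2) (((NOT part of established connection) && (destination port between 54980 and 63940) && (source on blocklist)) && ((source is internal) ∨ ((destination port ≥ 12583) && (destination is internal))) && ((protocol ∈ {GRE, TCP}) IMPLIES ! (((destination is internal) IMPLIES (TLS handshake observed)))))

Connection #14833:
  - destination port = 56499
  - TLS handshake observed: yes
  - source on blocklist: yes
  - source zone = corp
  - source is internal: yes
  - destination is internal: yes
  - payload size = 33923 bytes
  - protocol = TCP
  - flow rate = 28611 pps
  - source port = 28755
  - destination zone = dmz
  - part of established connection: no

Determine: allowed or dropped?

Atomic conditions:
  source zone = vpn: corp == vpn is false
  destination zone = dmz: dmz == dmz is true
  NOT TLS handshake observed: yes → false
  source port > 43687: 28755 > 43687 is false
  payload size ≤ 53083 bytes: 33923 ≤ 53083 is true
  flow rate ≤ 12388 pps: 28611 ≤ 12388 is false
  NOT part of established connection: no → true
  destination port between 54980 and 63940: 56499 in [54980, 63940] is true
  source on blocklist: yes → true
  source is internal: yes → true
  destination port ≥ 12583: 56499 ≥ 12583 is true
  destination is internal: yes → true
  protocol ∈ {GRE, TCP}: TCP is in the set → true
  TLS handshake observed: yes → true
Combine:
[1.1.1.1.3] NOT false = true
[1.1.1.1] false OR true OR true = true
[1.1.1] NOT true = false
[1.1.2.1.1] NOT false = true
[1.1.2.1.2] true AND false = false
[1.1.2.1] true → false = false
[1.1.2] NOT false = true
[1.1] false AND true = false
[1] NOT false = true
[2.1] true AND true AND true = true
[2.2.2] true AND true = true
[2.2] true OR true = true
[2.3.2.1] true → true = true
[2.3.2] NOT true = false
[2.3] true → false = false
[2] true AND true AND false = false
[root] true AND false = false
Overall: false → dropped

Dropped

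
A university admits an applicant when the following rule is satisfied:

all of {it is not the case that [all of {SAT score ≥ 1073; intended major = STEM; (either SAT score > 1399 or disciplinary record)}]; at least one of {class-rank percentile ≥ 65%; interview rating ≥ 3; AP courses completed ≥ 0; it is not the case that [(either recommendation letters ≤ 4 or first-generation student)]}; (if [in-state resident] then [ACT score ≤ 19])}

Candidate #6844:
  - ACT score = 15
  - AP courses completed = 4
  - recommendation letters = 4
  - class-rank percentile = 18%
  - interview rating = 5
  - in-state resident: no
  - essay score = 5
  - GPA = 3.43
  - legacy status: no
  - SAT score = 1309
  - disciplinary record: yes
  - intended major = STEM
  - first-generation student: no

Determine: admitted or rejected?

Rejected

Atomic conditions:
  SAT score ≥ 1073: 1309 ≥ 1073 is true
  intended major = STEM: STEM == STEM is true
  SAT score > 1399: 1309 > 1399 is false
  disciplinary record: yes → true
  class-rank percentile ≥ 65%: 18 ≥ 65 is false
  interview rating ≥ 3: 5 ≥ 3 is true
  AP courses completed ≥ 0: 4 ≥ 0 is true
  recommendation letters ≤ 4: 4 ≤ 4 is true
  first-generation student: no → false
  in-state resident: no → false
  ACT score ≤ 19: 15 ≤ 19 is true
Combine:
[1.1.3] false OR true = true
[1.1] true AND true AND true = true
[1] NOT true = false
[2.4.1] true OR false = true
[2.4] NOT true = false
[2] false OR true OR true OR false = true
[3] false → true (antecedent false ⇒ implication holds) = true
[root] false AND true AND true = false
Overall: false → rejected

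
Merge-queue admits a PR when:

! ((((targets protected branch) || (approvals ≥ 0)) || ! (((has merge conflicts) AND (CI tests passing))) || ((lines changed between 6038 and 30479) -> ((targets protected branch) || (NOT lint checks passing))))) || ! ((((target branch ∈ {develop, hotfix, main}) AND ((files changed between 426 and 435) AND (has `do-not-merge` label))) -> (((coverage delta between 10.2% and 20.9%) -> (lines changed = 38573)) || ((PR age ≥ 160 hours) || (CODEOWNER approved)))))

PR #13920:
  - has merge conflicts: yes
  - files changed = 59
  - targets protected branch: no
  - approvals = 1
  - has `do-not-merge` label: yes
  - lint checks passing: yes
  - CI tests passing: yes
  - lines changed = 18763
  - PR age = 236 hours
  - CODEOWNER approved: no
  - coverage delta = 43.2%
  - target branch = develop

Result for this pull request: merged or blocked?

Blocked

Atomic conditions:
  targets protected branch: no → false
  approvals ≥ 0: 1 ≥ 0 is true
  has merge conflicts: yes → true
  CI tests passing: yes → true
  lines changed between 6038 and 30479: 18763 in [6038, 30479] is true
  NOT lint checks passing: yes → false
  target branch ∈ {develop, hotfix, main}: develop is in the set → true
  files changed between 426 and 435: 59 in [426, 435] is false
  has `do-not-merge` label: yes → true
  coverage delta between 10.2% and 20.9%: 43.2 in [10.2, 20.9] is false
  lines changed = 38573: 18763 == 38573 is false
  PR age ≥ 160 hours: 236 ≥ 160 is true
  CODEOWNER approved: no → false
Combine:
[1.1.1] false OR true = true
[1.1.2.1] true AND true = true
[1.1.2] NOT true = false
[1.1.3.2] false OR false = false
[1.1.3] true → false = false
[1.1] true OR false OR false = true
[1] NOT true = false
[2.1.1.2] false AND true = false
[2.1.1] true AND false = false
[2.1.2.1] false → false (antecedent false ⇒ implication holds) = true
[2.1.2.2] true OR false = true
[2.1.2] true OR true = true
[2.1] false → true (antecedent false ⇒ implication holds) = true
[2] NOT true = false
[root] false OR false = false
Overall: false → blocked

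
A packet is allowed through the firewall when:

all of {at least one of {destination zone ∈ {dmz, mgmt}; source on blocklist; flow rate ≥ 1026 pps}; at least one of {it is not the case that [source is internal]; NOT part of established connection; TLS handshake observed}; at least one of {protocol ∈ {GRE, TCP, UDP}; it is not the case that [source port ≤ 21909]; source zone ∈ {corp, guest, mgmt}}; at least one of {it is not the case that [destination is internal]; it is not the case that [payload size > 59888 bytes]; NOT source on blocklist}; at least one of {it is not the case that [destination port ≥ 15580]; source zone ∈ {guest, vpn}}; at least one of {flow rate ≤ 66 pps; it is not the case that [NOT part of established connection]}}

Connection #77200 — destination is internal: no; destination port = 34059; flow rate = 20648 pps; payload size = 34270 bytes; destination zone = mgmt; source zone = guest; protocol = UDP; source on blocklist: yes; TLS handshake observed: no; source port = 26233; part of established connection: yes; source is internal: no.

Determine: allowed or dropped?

Atomic conditions:
  destination zone ∈ {dmz, mgmt}: mgmt is in the set → true
  source on blocklist: yes → true
  flow rate ≥ 1026 pps: 20648 ≥ 1026 is true
  source is internal: no → false
  NOT part of established connection: yes → false
  TLS handshake observed: no → false
  protocol ∈ {GRE, TCP, UDP}: UDP is in the set → true
  source port ≤ 21909: 26233 ≤ 21909 is false
  source zone ∈ {corp, guest, mgmt}: guest is in the set → true
  destination is internal: no → false
  payload size > 59888 bytes: 34270 > 59888 is false
  NOT source on blocklist: yes → false
  destination port ≥ 15580: 34059 ≥ 15580 is true
  source zone ∈ {guest, vpn}: guest is in the set → true
  flow rate ≤ 66 pps: 20648 ≤ 66 is false
Combine:
[1] true OR true OR true = true
[2.1] NOT false = true
[2] true OR false OR false = true
[3.2] NOT false = true
[3] true OR true OR true = true
[4.1] NOT false = true
[4.2] NOT false = true
[4] true OR true OR false = true
[5.1] NOT true = false
[5] false OR true = true
[6.2] NOT false = true
[6] false OR true = true
[root] true AND true AND true AND true AND true AND true = true
Overall: true → allowed

Allowed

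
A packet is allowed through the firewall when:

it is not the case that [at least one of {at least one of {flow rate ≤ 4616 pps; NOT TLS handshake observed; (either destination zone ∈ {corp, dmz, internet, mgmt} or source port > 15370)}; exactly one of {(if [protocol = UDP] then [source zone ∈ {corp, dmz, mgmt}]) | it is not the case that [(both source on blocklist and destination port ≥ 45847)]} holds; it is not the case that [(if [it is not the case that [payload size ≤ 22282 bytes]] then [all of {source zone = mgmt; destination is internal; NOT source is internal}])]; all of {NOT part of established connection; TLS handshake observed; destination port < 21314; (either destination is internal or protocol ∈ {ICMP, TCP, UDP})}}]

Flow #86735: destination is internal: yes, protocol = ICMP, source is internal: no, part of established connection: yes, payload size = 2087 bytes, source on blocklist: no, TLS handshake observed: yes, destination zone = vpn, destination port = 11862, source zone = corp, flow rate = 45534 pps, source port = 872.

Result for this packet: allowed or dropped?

Atomic conditions:
  flow rate ≤ 4616 pps: 45534 ≤ 4616 is false
  NOT TLS handshake observed: yes → false
  destination zone ∈ {corp, dmz, internet, mgmt}: vpn is not in the set → false
  source port > 15370: 872 > 15370 is false
  protocol = UDP: ICMP == UDP is false
  source zone ∈ {corp, dmz, mgmt}: corp is in the set → true
  source on blocklist: no → false
  destination port ≥ 45847: 11862 ≥ 45847 is false
  payload size ≤ 22282 bytes: 2087 ≤ 22282 is true
  source zone = mgmt: corp == mgmt is false
  destination is internal: yes → true
  NOT source is internal: no → true
  NOT part of established connection: yes → false
  TLS handshake observed: yes → true
  destination port < 21314: 11862 < 21314 is true
  protocol ∈ {ICMP, TCP, UDP}: ICMP is in the set → true
Combine:
[1.1.3] false OR false = false
[1.1] false OR false OR false = false
[1.2.1] false → true (antecedent false ⇒ implication holds) = true
[1.2.2.1] false AND false = false
[1.2.2] NOT false = true
[1.2] exactly-one(true, true) = false
[1.3.1.1] NOT true = false
[1.3.1.2] false AND true AND true = false
[1.3.1] false → false (antecedent false ⇒ implication holds) = true
[1.3] NOT true = false
[1.4.4] true OR true = true
[1.4] false AND true AND true AND true = false
[1] false OR false OR false OR false = false
[root] NOT false = true
Overall: true → allowed

Allowed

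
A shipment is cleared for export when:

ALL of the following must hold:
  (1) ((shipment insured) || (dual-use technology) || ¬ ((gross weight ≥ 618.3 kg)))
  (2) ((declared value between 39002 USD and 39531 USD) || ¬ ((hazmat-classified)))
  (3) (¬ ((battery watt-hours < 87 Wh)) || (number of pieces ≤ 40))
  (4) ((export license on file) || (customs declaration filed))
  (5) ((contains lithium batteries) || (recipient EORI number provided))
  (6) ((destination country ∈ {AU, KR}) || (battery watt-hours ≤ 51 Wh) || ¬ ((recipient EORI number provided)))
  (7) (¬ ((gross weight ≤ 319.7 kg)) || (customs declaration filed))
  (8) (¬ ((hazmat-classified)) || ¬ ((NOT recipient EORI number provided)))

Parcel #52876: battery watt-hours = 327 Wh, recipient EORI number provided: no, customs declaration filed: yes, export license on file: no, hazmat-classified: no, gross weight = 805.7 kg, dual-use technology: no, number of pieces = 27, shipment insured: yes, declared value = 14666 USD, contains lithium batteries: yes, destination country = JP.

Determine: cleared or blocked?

Cleared

Atomic conditions:
  shipment insured: yes → true
  dual-use technology: no → false
  gross weight ≥ 618.3 kg: 805.7 ≥ 618.3 is true
  declared value between 39002 USD and 39531 USD: 14666 in [39002, 39531] is false
  hazmat-classified: no → false
  battery watt-hours < 87 Wh: 327 < 87 is false
  number of pieces ≤ 40: 27 ≤ 40 is true
  export license on file: no → false
  customs declaration filed: yes → true
  contains lithium batteries: yes → true
  recipient EORI number provided: no → false
  destination country ∈ {AU, KR}: JP is not in the set → false
  battery watt-hours ≤ 51 Wh: 327 ≤ 51 is false
  gross weight ≤ 319.7 kg: 805.7 ≤ 319.7 is false
  NOT recipient EORI number provided: no → true
Combine:
[1.3] NOT true = false
[1] true OR false OR false = true
[2.2] NOT false = true
[2] false OR true = true
[3.1] NOT false = true
[3] true OR true = true
[4] false OR true = true
[5] true OR false = true
[6.3] NOT false = true
[6] false OR false OR true = true
[7.1] NOT false = true
[7] true OR true = true
[8.1] NOT false = true
[8.2] NOT true = false
[8] true OR false = true
[root] true AND true AND true AND true AND true AND true AND true AND true = true
Overall: true → cleared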